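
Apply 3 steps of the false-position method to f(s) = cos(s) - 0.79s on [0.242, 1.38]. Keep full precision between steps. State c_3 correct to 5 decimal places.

False-position update: c = (a·f(b) − b·f(a))/(f(b) − f(a)); replace the endpoint whose sign matches f(c).
f(0.242000) = 0.779681, f(1.380000) = -0.900559
step 1: c = 0.770065, f(c) = 0.109513 > 0 → new bracket [0.770065, 1.380000]
step 2: c = 0.836195, f(c) = 0.009697 > 0 → new bracket [0.836195, 1.380000]
step 3: c = 0.841988, f(c) = 0.000810 > 0 → new bracket [0.841988, 1.380000]

0.84199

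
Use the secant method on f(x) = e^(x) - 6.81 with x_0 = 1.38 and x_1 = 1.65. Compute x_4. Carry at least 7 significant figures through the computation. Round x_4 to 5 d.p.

Secant update: x_(k+1) = x_k − f(x_k)·(x_k − x_(k-1))/(f(x_k) − f(x_(k-1))).
f(x_0) = -2.835098, f(x_1) = -1.603020
x_2 = 1.650000 - (-1.603020)·(1.650000 - 1.380000)/(-1.603020 - (-2.835098)) = 2.001289; f(x_2) = 0.588586
x_3 = 2.001289 - (0.588586)·(2.001289 - 1.650000)/(0.588586 - (-1.603020)) = 1.906945; f(x_3) = -0.077508
x_4 = 1.906945 - (-0.077508)·(1.906945 - 2.001289)/(-0.077508 - (0.588586)) = 1.917923; f(x_4) = -0.003192

1.91792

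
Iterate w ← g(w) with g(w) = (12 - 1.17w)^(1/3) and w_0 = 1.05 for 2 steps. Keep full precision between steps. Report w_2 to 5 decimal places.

w_1 = g(1.050000) = 2.208473
w_2 = g(2.208473) = 2.111658

2.11166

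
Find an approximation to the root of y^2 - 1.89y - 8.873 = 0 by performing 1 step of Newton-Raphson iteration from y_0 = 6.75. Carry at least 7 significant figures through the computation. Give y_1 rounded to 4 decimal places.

Newton update: y ← y − f(y)/f'(y).
f'(y) = 2y - 1.89
y_0 = 6.750000: f = 23.932000, f' = 11.610000 → y_1 = 6.750000 - (23.932000)/(11.610000) = 4.688674

4.6887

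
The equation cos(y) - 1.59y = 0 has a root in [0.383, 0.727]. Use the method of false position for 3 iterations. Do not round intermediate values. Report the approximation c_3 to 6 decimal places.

0.539569

f(0.383000) = 0.318578, f(0.727000) = -0.408758
step 1: c = 0.533674, f(c) = 0.012402 > 0 → new bracket [0.533674, 0.727000]
step 2: c = 0.539367, f(c) = 0.000440 > 0 → new bracket [0.539367, 0.727000]
step 3: c = 0.539569, f(c) = 0.000016 > 0 → new bracket [0.539569, 0.727000]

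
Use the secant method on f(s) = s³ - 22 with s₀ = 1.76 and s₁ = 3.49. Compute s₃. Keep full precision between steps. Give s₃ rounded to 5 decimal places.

2.74240

f(s_0) = -16.548224, f(s_1) = 20.508549
s_2 = 3.490000 - (20.508549)·(3.490000 - 1.760000)/(20.508549 - (-16.548224)) = 2.532556; f(s_2) = -5.756594
s_3 = 2.532556 - (-5.756594)·(2.532556 - 3.490000)/(-5.756594 - (20.508549)) = 2.742401; f(s_3) = -1.375047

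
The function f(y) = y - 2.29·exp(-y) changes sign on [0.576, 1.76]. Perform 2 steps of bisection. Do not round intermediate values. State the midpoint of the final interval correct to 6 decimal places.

f(0.576000) = -0.711306, f(1.760000) = 1.366017 (opposite signs)
step 1: m = 1.168000, f(m) = 0.455837 > 0 → root in [0.576000, 1.168000]
step 2: m = 0.872000, f(m) = -0.085482 < 0 → root in [0.872000, 1.168000]
Midpoint of [0.872000, 1.168000] = 1.020000

1.020000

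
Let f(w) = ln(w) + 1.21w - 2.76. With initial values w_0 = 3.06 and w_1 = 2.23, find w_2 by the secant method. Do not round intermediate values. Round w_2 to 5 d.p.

f(w_0) = 2.061015, f(w_1) = 0.740302
w_2 = 2.230000 - (0.740302)·(2.230000 - 3.060000)/(0.740302 - (2.061015)) = 1.764759; f(w_2) = -0.056628

1.76476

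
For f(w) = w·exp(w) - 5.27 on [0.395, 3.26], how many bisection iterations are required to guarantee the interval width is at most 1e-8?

Initial width b − a = 3.26 − 0.395 = 2.865000.
After n steps the width is (b−a)/2^n; need (b−a)/2^n ≤ 1e-8.
So n ≥ log₂(2.865000/1e-8) = log₂(286500000.0000) ≈ 28.0940.
Hence n = 29.

29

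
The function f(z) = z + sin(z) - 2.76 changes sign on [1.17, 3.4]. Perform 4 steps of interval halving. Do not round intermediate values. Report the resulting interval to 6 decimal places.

f(1.170000) = -0.669249, f(3.400000) = 0.384459 (opposite signs)
step 1: m = 2.285000, f(m) = 0.280615 > 0 → root in [1.170000, 2.285000]
step 2: m = 1.727500, f(m) = -0.044753 < 0 → root in [1.727500, 2.285000]
step 3: m = 2.006250, f(m) = 0.152929 > 0 → root in [1.727500, 2.006250]
step 4: m = 1.866875, f(m) = 0.063363 > 0 → root in [1.727500, 1.866875]

[1.727500, 1.866875]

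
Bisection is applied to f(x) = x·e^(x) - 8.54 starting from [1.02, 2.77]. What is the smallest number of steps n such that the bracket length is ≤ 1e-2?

8

Initial width b − a = 2.77 − 1.02 = 1.750000.
After n steps the width is (b−a)/2^n; need (b−a)/2^n ≤ 1e-2.
So n ≥ log₂(1.750000/1e-2) = log₂(175.0000) ≈ 7.4512.
Hence n = 8.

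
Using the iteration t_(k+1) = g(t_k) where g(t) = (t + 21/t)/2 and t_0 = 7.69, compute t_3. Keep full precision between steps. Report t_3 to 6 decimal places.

4.582731

t_1 = g(7.690000) = 5.210410
t_2 = g(5.210410) = 4.620401
t_3 = g(4.620401) = 4.582731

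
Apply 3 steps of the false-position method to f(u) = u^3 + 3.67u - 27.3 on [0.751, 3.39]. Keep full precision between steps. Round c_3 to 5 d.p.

f(0.751000) = -24.120265, f(3.390000) = 24.099519
step 1: c = 2.071068, f(c) = -10.815706 < 0 → new bracket [2.071068, 3.390000]
step 2: c = 2.479634, f(c) = -2.953503 < 0 → new bracket [2.479634, 3.390000]
step 3: c = 2.579023, f(c) = -0.680979 < 0 → new bracket [2.579023, 3.390000]

2.57902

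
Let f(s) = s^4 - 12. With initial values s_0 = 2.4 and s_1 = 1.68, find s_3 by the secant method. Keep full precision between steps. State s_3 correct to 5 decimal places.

1.87202

Secant update: s_(k+1) = s_k − f(s_k)·(s_k − s_(k-1))/(f(s_k) − f(s_(k-1))).
f(s_0) = 21.177600, f(s_1) = -4.034058
s_2 = 1.680000 - (-4.034058)·(1.680000 - 2.400000)/(-4.034058 - (21.177600)) = 1.795206; f(s_2) = -1.613800
s_3 = 1.795206 - (-1.613800)·(1.795206 - 1.680000)/(-1.613800 - (-4.034058)) = 1.872023; f(s_3) = 0.281316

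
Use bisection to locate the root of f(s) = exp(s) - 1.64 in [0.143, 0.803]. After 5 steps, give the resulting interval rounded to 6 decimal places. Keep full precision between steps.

[0.493625, 0.514250]

f(0.143000) = -0.486270, f(0.803000) = 0.592228 (opposite signs)
step 1: m = 0.473000, f(m) = -0.035199 < 0 → root in [0.473000, 0.803000]
step 2: m = 0.638000, f(m) = 0.252692 > 0 → root in [0.473000, 0.638000]
step 3: m = 0.555500, f(m) = 0.102812 > 0 → root in [0.473000, 0.555500]
step 4: m = 0.514250, f(m) = 0.032384 > 0 → root in [0.473000, 0.514250]
step 5: m = 0.493625, f(m) = -0.001756 < 0 → root in [0.493625, 0.514250]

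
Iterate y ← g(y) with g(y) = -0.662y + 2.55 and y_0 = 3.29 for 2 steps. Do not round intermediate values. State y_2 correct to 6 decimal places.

2.303723

y_1 = g(3.290000) = 0.372020
y_2 = g(0.372020) = 2.303723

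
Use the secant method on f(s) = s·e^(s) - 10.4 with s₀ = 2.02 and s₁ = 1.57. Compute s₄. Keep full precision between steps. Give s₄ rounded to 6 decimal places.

f(s_0) = 4.827416, f(s_1) = -2.853562
s_2 = 1.570000 - (-2.853562)·(1.570000 - 2.020000)/(-2.853562 - (4.827416)) = 1.737180; f(s_2) = -0.530566
s_3 = 1.737180 - (-0.530566)·(1.737180 - 1.570000)/(-0.530566 - (-2.853562)) = 1.775363; f(s_3) = 0.078944
s_4 = 1.775363 - (0.078944)·(1.775363 - 1.737180)/(0.078944 - (-0.530566)) = 1.770417; f(s_4) = -0.001799

1.770417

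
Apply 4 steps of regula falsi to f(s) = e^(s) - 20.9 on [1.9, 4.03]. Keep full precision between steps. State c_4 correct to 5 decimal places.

2.99831

False-position update: c = (a·f(b) − b·f(a))/(f(b) − f(a)); replace the endpoint whose sign matches f(c).
f(1.900000) = -14.214106, f(4.030000) = 35.360911
step 1: c = 2.510712, f(c) = -8.586309 < 0 → new bracket [2.510712, 4.030000]
step 2: c = 2.807547, f(c) = -4.330778 < 0 → new bracket [2.807547, 4.030000]
step 3: c = 2.940929, f(c) = -1.966567 < 0 → new bracket [2.940929, 4.030000]
step 4: c = 2.998306, f(c) = -0.848458 < 0 → new bracket [2.998306, 4.030000]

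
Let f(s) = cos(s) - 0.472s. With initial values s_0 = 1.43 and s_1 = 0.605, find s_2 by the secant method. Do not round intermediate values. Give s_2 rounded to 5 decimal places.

Secant update: s_(k+1) = s_k − f(s_k)·(s_k − s_(k-1))/(f(s_k) − f(s_(k-1))).
f(s_0) = -0.534628, f(s_1) = 0.536942
s_2 = 0.605000 - (0.536942)·(0.605000 - 1.430000)/(0.536942 - (-0.534628)) = 1.018391; f(s_2) = 0.044056

1.01839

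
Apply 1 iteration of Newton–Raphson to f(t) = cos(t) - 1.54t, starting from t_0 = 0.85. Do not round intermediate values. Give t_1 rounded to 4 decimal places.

0.5667

f'(t) = -sin(t) - 1.54
t_0 = 0.850000: f = -0.649017, f' = -2.291280 → t_1 = 0.850000 - (-0.649017)/(-2.291280) = 0.566745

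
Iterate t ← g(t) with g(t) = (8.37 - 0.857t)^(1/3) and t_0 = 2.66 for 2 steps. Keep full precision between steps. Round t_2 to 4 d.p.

1.8950

t_1 = g(2.660000) = 1.826199
t_2 = g(1.826199) = 1.894996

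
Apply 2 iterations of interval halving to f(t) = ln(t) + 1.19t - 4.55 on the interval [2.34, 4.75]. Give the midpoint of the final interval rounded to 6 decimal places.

f(2.340000) = -0.915249, f(4.750000) = 2.660645 (opposite signs)
step 1: m = 3.545000, f(m) = 0.934088 > 0 → root in [2.340000, 3.545000]
step 2: m = 2.942500, f(m) = 0.030835 > 0 → root in [2.340000, 2.942500]
Midpoint of [2.340000, 2.942500] = 2.641250

2.641250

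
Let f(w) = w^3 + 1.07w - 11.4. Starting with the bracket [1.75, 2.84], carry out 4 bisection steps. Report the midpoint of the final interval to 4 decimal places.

f(1.750000) = -4.168125, f(2.840000) = 14.545104 (opposite signs)
step 1: m = 2.295000, f(m) = 3.143472 > 0 → root in [1.750000, 2.295000]
step 2: m = 2.022500, f(m) = -0.962876 < 0 → root in [2.022500, 2.295000]
step 3: m = 2.158750, f(m) = 0.970073 > 0 → root in [2.022500, 2.158750]
step 4: m = 2.090625, f(m) = -0.025510 < 0 → root in [2.090625, 2.158750]
Midpoint of [2.090625, 2.158750] = 2.124688

2.1247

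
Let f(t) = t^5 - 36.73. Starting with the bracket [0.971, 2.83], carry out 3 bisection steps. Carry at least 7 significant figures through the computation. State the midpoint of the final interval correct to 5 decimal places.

f(0.971000) = -35.866830, f(2.830000) = 144.793216 (opposite signs)
step 1: m = 1.900500, f(m) = -11.936413 < 0 → root in [1.900500, 2.830000]
step 2: m = 2.365250, f(m) = 37.296166 > 0 → root in [1.900500, 2.365250]
step 3: m = 2.132875, f(m) = 7.409460 > 0 → root in [1.900500, 2.132875]
Midpoint of [1.900500, 2.132875] = 2.016688

2.01669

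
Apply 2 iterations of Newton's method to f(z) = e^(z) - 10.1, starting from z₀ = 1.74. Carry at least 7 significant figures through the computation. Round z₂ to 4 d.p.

2.3313

f'(z) = e^(z)
z_0 = 1.740000: f = -4.402657, f' = 5.697343 → z_1 = 1.740000 - (-4.402657)/(5.697343) = 2.512756
z_1 = 2.512756: f = 2.238890, f' = 12.338890 → z_2 = 2.512756 - (2.238890)/(12.338890) = 2.331306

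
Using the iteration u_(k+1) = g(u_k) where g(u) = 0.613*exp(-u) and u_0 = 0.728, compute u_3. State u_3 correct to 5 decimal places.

u_1 = g(0.728000) = 0.296002
u_2 = g(0.296002) = 0.455941
u_3 = g(0.455941) = 0.388551

0.38855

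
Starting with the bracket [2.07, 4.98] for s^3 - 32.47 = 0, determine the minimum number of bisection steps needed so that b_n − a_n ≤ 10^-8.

Initial width b − a = 4.98 − 2.07 = 2.910000.
After n steps the width is (b−a)/2^n; need (b−a)/2^n ≤ 10^-8.
So n ≥ log₂(2.910000/10^-8) = log₂(291000000.0000) ≈ 28.1164.
Hence n = 29.

29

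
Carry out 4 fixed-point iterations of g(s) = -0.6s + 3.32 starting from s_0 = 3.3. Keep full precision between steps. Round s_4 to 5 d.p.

s_1 = g(3.300000) = 1.340000
s_2 = g(1.340000) = 2.516000
s_3 = g(2.516000) = 1.810400
s_4 = g(1.810400) = 2.233760

2.23376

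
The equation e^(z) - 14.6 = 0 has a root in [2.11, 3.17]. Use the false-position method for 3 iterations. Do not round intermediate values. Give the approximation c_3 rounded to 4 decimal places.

2.6739

False-position update: c = (a·f(b) − b·f(a))/(f(b) − f(a)); replace the endpoint whose sign matches f(c).
f(2.110000) = -6.351759, f(3.170000) = 9.207484
step 1: c = 2.542724, f(c) = -1.885737 < 0 → new bracket [2.542724, 3.170000]
step 2: c = 2.649355, f(c) = -0.455088 < 0 → new bracket [2.649355, 3.170000]
step 3: c = 2.673876, f(c) = -0.103948 < 0 → new bracket [2.673876, 3.170000]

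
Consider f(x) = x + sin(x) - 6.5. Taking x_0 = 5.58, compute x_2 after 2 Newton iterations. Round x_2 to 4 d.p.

Newton update: x ← x − f(x)/f'(x).
f'(x) = 1 + cos(x)
x_0 = 5.580000: f = -1.566651, f' = 1.762786 → x_1 = 5.580000 - (-1.566651)/(1.762786) = 6.468735
x_1 = 6.468735: f = 0.153223, f' = 1.982835 → x_2 = 6.468735 - (0.153223)/(1.982835) = 6.391461

6.3915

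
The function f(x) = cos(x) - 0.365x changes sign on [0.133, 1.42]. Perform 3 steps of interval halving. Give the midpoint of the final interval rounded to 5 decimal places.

f(0.133000) = 0.942624, f(1.420000) = -0.368075 (opposite signs)
step 1: m = 0.776500, f(m) = 0.429948 > 0 → root in [0.776500, 1.420000]
step 2: m = 1.098250, f(m) = 0.054294 > 0 → root in [1.098250, 1.420000]
step 3: m = 1.259125, f(m) = -0.152931 < 0 → root in [1.098250, 1.259125]
Midpoint of [1.098250, 1.259125] = 1.178688

1.17869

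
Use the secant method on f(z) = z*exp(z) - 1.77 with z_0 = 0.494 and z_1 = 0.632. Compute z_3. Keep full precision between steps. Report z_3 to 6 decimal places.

f(z_0) = -0.960404, f(z_1) = -0.580974
z_2 = 0.632000 - (-0.580974)·(0.632000 - 0.494000)/(-0.580974 - (-0.960404)) = 0.843303; f(z_2) = 0.189861
z_3 = 0.843303 - (0.189861)·(0.843303 - 0.632000)/(0.189861 - (-0.580974)) = 0.791258; f(z_3) = -0.024351

0.791258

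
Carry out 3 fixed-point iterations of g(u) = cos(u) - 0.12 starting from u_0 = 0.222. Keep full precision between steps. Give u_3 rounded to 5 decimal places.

u_1 = g(0.222000) = 0.855459
u_2 = g(0.855459) = 0.535872
u_3 = g(0.535872) = 0.739824

0.73982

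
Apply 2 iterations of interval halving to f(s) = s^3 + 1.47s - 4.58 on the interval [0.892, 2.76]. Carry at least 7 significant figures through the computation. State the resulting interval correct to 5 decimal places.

[1.35900, 1.82600]

f(0.892000) = -2.559028, f(2.760000) = 20.501776 (opposite signs)
step 1: m = 1.826000, f(m) = 4.192608 > 0 → root in [0.892000, 1.826000]
step 2: m = 1.359000, f(m) = -0.072359 < 0 → root in [1.359000, 1.826000]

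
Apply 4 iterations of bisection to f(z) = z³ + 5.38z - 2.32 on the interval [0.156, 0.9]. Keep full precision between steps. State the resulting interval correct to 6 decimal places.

f(0.156000) = -1.476924, f(0.900000) = 3.251000 (opposite signs)
step 1: m = 0.528000, f(m) = 0.667838 > 0 → root in [0.156000, 0.528000]
step 2: m = 0.342000, f(m) = -0.440038 < 0 → root in [0.342000, 0.528000]
step 3: m = 0.435000, f(m) = 0.102613 > 0 → root in [0.342000, 0.435000]
step 4: m = 0.388500, f(m) = -0.171233 < 0 → root in [0.388500, 0.435000]

[0.388500, 0.435000]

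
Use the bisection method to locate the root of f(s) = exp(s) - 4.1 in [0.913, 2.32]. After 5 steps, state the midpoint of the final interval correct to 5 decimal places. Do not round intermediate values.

1.41864

f(0.913000) = -1.608213, f(2.320000) = 6.075674 (opposite signs)
step 1: m = 1.616500, f(m) = 0.935435 > 0 → root in [0.913000, 1.616500]
step 2: m = 1.264750, f(m) = -0.557793 < 0 → root in [1.264750, 1.616500]
step 3: m = 1.440625, f(m) = 0.123335 > 0 → root in [1.264750, 1.440625]
step 4: m = 1.352687, f(m) = -0.232194 < 0 → root in [1.352687, 1.440625]
step 5: m = 1.396656, f(m) = -0.058337 < 0 → root in [1.396656, 1.440625]
Midpoint of [1.396656, 1.440625] = 1.418641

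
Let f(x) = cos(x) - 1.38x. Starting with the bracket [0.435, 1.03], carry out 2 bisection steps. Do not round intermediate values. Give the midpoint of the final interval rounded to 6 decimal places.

0.658125

f(0.435000) = 0.306570, f(1.030000) = -0.906581 (opposite signs)
step 1: m = 0.732500, f(m) = -0.267345 < 0 → root in [0.435000, 0.732500]
step 2: m = 0.583750, f(m) = 0.028827 > 0 → root in [0.583750, 0.732500]
Midpoint of [0.583750, 0.732500] = 0.658125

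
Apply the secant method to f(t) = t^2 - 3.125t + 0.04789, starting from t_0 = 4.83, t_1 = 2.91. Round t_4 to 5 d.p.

f(t_0) = 8.283040, f(t_1) = -0.577760
t_2 = 2.910000 - (-0.577760)·(2.910000 - 4.830000)/(-0.577760 - (8.283040)) = 3.035192; f(t_2) = -0.224695
t_3 = 3.035192 - (-0.224695)·(3.035192 - 2.910000)/(-0.224695 - (-0.577760)) = 3.114866; f(t_3) = 0.016322
t_4 = 3.114866 - (0.016322)·(3.114866 - 3.035192)/(0.016322 - (-0.224695)) = 3.109470; f(t_4) = -0.000401

3.10947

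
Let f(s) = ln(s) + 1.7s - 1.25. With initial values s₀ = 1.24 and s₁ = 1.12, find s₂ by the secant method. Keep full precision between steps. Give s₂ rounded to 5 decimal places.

0.81887

f(s_0) = 1.073111, f(s_1) = 0.767329
s_2 = 1.120000 - (0.767329)·(1.120000 - 1.240000)/(0.767329 - (1.073111)) = 0.818873; f(s_2) = -0.057742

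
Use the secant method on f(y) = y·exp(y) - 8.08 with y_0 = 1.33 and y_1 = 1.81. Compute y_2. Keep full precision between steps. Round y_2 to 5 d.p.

f(y_0) = -3.051212, f(y_1) = 2.979910
y_2 = 1.810000 - (2.979910)·(1.810000 - 1.330000)/(2.979910 - (-3.051212)) = 1.572837; f(y_2) = -0.498443

1.57284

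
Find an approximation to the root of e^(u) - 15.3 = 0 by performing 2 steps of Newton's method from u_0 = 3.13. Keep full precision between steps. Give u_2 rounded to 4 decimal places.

2.7303

f'(u) = e^(u)
u_0 = 3.130000: f = 7.573980, f' = 22.873980 → u_1 = 3.130000 - (7.573980)/(22.873980) = 2.798882
u_1 = 2.798882: f = 1.126277, f' = 16.426277 → u_2 = 2.798882 - (1.126277)/(16.426277) = 2.730317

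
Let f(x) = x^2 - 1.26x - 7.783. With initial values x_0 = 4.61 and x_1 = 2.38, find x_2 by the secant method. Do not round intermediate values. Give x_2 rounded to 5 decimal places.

3.27309

Secant update: x_(k+1) = x_k − f(x_k)·(x_k − x_(k-1))/(f(x_k) − f(x_(k-1))).
f(x_0) = 7.660500, f(x_1) = -5.117400
x_2 = 2.380000 - (-5.117400)·(2.380000 - 4.610000)/(-5.117400 - (7.660500)) = 3.273089; f(x_2) = -1.193981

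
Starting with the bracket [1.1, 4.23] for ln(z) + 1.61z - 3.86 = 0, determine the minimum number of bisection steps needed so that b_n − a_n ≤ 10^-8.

29

Initial width b − a = 4.23 − 1.1 = 3.130000.
After n steps the width is (b−a)/2^n; need (b−a)/2^n ≤ 10^-8.
So n ≥ log₂(3.130000/10^-8) = log₂(313000000.0000) ≈ 28.2216.
Hence n = 29.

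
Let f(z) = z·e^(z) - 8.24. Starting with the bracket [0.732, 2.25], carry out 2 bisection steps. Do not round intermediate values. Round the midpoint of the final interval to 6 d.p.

1.680750

f(0.732000) = -6.718000, f(2.250000) = 13.107406 (opposite signs)
step 1: m = 1.491000, f(m) = -1.617672 < 0 → root in [1.491000, 2.250000]
step 2: m = 1.870500, f(m) = 3.902428 > 0 → root in [1.491000, 1.870500]
Midpoint of [1.491000, 1.870500] = 1.680750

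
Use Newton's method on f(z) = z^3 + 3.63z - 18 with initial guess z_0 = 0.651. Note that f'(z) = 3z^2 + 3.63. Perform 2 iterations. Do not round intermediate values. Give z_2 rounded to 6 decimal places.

z_0 = 0.651000: f = -15.360976, f' = 4.901403 → z_1 = 0.651000 - (-15.360976)/(4.901403) = 3.784996
z_1 = 3.784996: f = 49.964108, f' = 46.608576 → z_2 = 3.784996 - (49.964108)/(46.608576) = 2.713002

2.713002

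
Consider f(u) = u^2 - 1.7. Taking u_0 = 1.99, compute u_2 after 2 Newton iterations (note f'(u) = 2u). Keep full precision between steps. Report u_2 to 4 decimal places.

1.3088

Newton update: u ← u − f(u)/f'(u).
u_0 = 1.990000: f = 2.260100, f' = 3.980000 → u_1 = 1.990000 - (2.260100)/(3.980000) = 1.422136
u_1 = 1.422136: f = 0.322470, f' = 2.844271 → u_2 = 1.422136 - (0.322470)/(2.844271) = 1.308760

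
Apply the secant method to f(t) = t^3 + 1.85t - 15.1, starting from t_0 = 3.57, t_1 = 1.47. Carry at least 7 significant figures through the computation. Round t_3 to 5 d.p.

2.35907

f(t_0) = 37.003793, f(t_1) = -9.203977
t_2 = 1.470000 - (-9.203977)·(1.470000 - 3.570000)/(-9.203977 - (37.003793)) = 1.888292; f(t_2) = -4.873675
t_3 = 1.888292 - (-4.873675)·(1.888292 - 1.470000)/(-4.873675 - (-9.203977)) = 2.359072; f(t_3) = 2.393046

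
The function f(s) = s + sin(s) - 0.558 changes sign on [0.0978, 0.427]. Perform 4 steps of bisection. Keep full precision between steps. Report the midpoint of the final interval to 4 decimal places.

f(0.097800) = -0.362556, f(0.427000) = 0.283142 (opposite signs)
step 1: m = 0.262400, f(m) = -0.036201 < 0 → root in [0.262400, 0.427000]
step 2: m = 0.344700, f(m) = 0.124614 > 0 → root in [0.262400, 0.344700]
step 3: m = 0.303550, f(m) = 0.044460 > 0 → root in [0.262400, 0.303550]
step 4: m = 0.282975, f(m) = 0.004189 > 0 → root in [0.262400, 0.282975]
Midpoint of [0.262400, 0.282975] = 0.272687

0.2727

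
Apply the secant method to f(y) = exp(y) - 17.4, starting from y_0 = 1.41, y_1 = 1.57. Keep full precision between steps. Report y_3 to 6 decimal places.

f(y_0) = -13.304045, f(y_1) = -12.593352
y_2 = 1.570000 - (-12.593352)·(1.570000 - 1.410000)/(-12.593352 - (-13.304045)) = 4.405172; f(y_2) = 64.473223
y_3 = 4.405172 - (64.473223)·(4.405172 - 1.570000)/(64.473223 - (-12.593352)) = 2.033292; f(y_3) = -9.760808

2.033292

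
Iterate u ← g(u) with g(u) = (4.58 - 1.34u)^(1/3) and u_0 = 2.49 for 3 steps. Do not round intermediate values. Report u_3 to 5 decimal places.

u_1 = g(2.490000) = 1.075318
u_2 = g(1.075318) = 1.464200
u_3 = g(1.464200) = 1.378230

1.37823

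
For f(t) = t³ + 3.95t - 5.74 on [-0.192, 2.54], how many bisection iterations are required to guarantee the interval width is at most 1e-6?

Initial width b − a = 2.54 − -0.192 = 2.732000.
After n steps the width is (b−a)/2^n; need (b−a)/2^n ≤ 1e-6.
So n ≥ log₂(2.732000/1e-6) = log₂(2732000.0000) ≈ 21.3815.
Hence n = 22.

22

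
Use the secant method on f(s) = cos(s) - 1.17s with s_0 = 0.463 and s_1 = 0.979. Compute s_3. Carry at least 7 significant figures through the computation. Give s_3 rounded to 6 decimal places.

0.669179

Secant update: s_(k+1) = s_k − f(s_k)·(s_k − s_(k-1))/(f(s_k) − f(s_(k-1))).
f(s_0) = 0.353007, f(s_1) = -0.587577
s_2 = 0.979000 - (-0.587577)·(0.979000 - 0.463000)/(-0.587577 - (0.353007)) = 0.656658; f(s_2) = 0.023747
s_3 = 0.656658 - (0.023747)·(0.656658 - 0.979000)/(0.023747 - (-0.587577)) = 0.669179; f(s_3) = 0.001391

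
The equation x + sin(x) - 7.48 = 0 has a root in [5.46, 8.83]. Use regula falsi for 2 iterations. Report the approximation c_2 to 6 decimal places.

f(5.460000) = -2.753315, f(8.830000) = 1.910325
step 1: c = 7.449577, f(c) = 0.888914 > 0 → new bracket [5.460000, 7.449577]
step 2: c = 6.964006, f(c) = 0.113436 > 0 → new bracket [5.460000, 6.964006]

6.964006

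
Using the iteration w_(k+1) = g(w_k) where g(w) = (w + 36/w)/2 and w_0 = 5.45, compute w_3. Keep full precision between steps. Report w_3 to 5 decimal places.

w_1 = g(5.450000) = 6.027752
w_2 = g(6.027752) = 6.000064
w_3 = g(6.000064) = 6.000000

6.00000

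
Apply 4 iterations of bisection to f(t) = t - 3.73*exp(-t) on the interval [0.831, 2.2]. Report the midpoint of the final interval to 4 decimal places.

1.1305

f(0.831000) = -0.793838, f(2.200000) = 1.786704 (opposite signs)
step 1: m = 1.515500, f(m) = 0.696025 > 0 → root in [0.831000, 1.515500]
step 2: m = 1.173250, f(m) = 0.019338 > 0 → root in [0.831000, 1.173250]
step 3: m = 1.002125, f(m) = -0.367153 < 0 → root in [1.002125, 1.173250]
step 4: m = 1.087687, f(m) = -0.169303 < 0 → root in [1.087687, 1.173250]
Midpoint of [1.087687, 1.173250] = 1.130469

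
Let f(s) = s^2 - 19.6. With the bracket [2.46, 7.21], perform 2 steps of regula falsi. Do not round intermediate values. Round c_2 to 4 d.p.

4.2849

False-position update: c = (a·f(b) − b·f(a))/(f(b) − f(a)); replace the endpoint whose sign matches f(c).
f(2.460000) = -13.548400, f(7.210000) = 32.384100
step 1: c = 3.861075, f(c) = -4.692096 < 0 → new bracket [3.861075, 7.210000]
step 2: c = 4.284891, f(c) = -1.239707 < 0 → new bracket [4.284891, 7.210000]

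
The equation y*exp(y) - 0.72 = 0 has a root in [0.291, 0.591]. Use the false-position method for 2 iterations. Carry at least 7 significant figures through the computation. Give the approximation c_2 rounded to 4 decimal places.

0.4542

f(0.291000) = -0.330711, f(0.591000) = 0.347224
step 1: c = 0.437346, f(c) = -0.042729 < 0 → new bracket [0.437346, 0.591000]
step 2: c = 0.454183, f(c) = -0.004714 < 0 → new bracket [0.454183, 0.591000]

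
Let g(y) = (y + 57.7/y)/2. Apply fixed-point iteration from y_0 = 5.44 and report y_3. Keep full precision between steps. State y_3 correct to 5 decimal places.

7.59606

y_1 = g(5.440000) = 8.023309
y_2 = g(8.023309) = 7.607428
y_3 = g(7.607428) = 7.596060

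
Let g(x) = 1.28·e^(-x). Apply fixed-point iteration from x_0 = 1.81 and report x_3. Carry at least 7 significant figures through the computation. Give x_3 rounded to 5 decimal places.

x_1 = g(1.810000) = 0.209477
x_2 = g(0.209477) = 1.038090
x_3 = g(1.038090) = 0.453287

0.45329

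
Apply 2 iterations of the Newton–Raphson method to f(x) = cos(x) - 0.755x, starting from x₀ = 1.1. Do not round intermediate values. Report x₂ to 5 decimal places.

f'(x) = -sin(x) - 0.755
x_0 = 1.100000: f = -0.376904, f' = -1.646207 → x_1 = 1.100000 - (-0.376904)/(-1.646207) = 0.871047
x_1 = 0.871047: f = -0.013615, f' = -1.520004 → x_2 = 0.871047 - (-0.013615)/(-1.520004) = 0.862090

0.86209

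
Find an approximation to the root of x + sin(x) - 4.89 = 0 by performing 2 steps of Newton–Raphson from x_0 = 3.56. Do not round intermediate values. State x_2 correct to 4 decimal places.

f'(x) = 1 + cos(x)
x_0 = 3.560000: f = -1.736306, f' = 0.086263 → x_1 = 3.560000 - (-1.736306)/(0.086263) = 23.688094
x_1 = 23.688094: f = 17.806040, f' = 1.125815 → x_2 = 23.688094 - (17.806040)/(1.125815) = 7.871960

7.8720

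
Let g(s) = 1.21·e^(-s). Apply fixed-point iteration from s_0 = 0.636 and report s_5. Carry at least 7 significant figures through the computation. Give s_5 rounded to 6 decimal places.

s_1 = g(0.636000) = 0.640581
s_2 = g(0.640581) = 0.637653
s_3 = g(0.637653) = 0.639523
s_4 = g(0.639523) = 0.638328
s_5 = g(0.638328) = 0.639091

0.639091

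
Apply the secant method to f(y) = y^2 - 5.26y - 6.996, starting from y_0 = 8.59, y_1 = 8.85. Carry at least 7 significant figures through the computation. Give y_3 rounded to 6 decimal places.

f(y_0) = 21.608700, f(y_1) = 24.775500
y_2 = 8.850000 - (24.775500)·(8.850000 - 8.590000)/(24.775500 - (21.608700)) = 6.815887; f(y_2) = 3.608747
y_3 = 6.815887 - (3.608747)·(6.815887 - 8.850000)/(3.608747 - (24.775500)) = 6.469088; f(y_3) = 0.825697

6.469088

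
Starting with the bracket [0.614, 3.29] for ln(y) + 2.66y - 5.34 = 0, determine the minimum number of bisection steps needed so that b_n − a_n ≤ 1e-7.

Initial width b − a = 3.29 − 0.614 = 2.676000.
After n steps the width is (b−a)/2^n; need (b−a)/2^n ≤ 1e-7.
So n ≥ log₂(2.676000/1e-7) = log₂(26760000.0000) ≈ 24.6736.
Hence n = 25.

25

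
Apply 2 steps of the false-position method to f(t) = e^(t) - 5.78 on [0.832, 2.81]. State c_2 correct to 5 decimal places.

f(0.832000) = -3.482090, f(2.810000) = 10.829918
step 1: c = 1.313244, f(c) = -2.061782 < 0 → new bracket [1.313244, 2.810000]
step 2: c = 1.552622, f(c) = -1.056160 < 0 → new bracket [1.552622, 2.810000]

1.55262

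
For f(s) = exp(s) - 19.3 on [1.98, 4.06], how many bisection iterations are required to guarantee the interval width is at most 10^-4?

15

Initial width b − a = 4.06 − 1.98 = 2.080000.
After n steps the width is (b−a)/2^n; need (b−a)/2^n ≤ 10^-4.
So n ≥ log₂(2.080000/10^-4) = log₂(20800.0000) ≈ 14.3443.
Hence n = 15.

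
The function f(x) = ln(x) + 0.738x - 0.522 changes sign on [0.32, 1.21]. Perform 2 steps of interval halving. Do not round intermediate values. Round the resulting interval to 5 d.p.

f(0.320000) = -1.425274, f(1.210000) = 0.561600 (opposite signs)
step 1: m = 0.765000, f(m) = -0.225309 < 0 → root in [0.765000, 1.210000]
step 2: m = 0.987500, f(m) = 0.194196 > 0 → root in [0.765000, 0.987500]

[0.76500, 0.98750]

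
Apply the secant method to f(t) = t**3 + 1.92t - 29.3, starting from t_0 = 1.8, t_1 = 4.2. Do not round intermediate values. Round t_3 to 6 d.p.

2.729271

f(t_0) = -20.012000, f(t_1) = 52.852000
t_2 = 4.200000 - (52.852000)·(4.200000 - 1.800000)/(52.852000 - (-20.012000)) = 2.459157; f(t_2) = -9.706786
t_3 = 2.459157 - (-9.706786)·(2.459157 - 4.200000)/(-9.706786 - (52.852000)) = 2.729271; f(t_3) = -3.729687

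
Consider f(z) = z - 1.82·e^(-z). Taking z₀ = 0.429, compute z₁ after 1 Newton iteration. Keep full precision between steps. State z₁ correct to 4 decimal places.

Newton update: z ← z − f(z)/f'(z).
f'(z) = 1 + 1.82·e^(-z)
z_0 = 0.429000: f = -0.756111, f' = 2.185111 → z_1 = 0.429000 - (-0.756111)/(2.185111) = 0.775029

0.7750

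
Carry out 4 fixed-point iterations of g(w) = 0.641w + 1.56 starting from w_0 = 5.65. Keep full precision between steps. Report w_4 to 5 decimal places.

w_1 = g(5.650000) = 5.181650
w_2 = g(5.181650) = 4.881438
w_3 = g(4.881438) = 4.689002
w_4 = g(4.689002) = 4.565650

4.56565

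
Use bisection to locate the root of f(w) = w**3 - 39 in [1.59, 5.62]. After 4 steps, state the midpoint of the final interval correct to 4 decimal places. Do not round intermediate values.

3.4791

f(1.590000) = -34.980321, f(5.620000) = 138.504328 (opposite signs)
step 1: m = 3.605000, f(m) = 7.850670 > 0 → root in [1.590000, 3.605000]
step 2: m = 2.597500, f(m) = -21.474651 < 0 → root in [2.597500, 3.605000]
step 3: m = 3.101250, f(m) = -9.172948 < 0 → root in [3.101250, 3.605000]
step 4: m = 3.353125, f(m) = -1.299316 < 0 → root in [3.353125, 3.605000]
Midpoint of [3.353125, 3.605000] = 3.479063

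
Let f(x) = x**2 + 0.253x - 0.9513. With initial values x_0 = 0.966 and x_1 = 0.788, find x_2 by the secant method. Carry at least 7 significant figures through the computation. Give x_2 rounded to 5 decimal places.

f(x_0) = 0.226254, f(x_1) = -0.130992
x_2 = 0.788000 - (-0.130992)·(0.788000 - 0.966000)/(-0.130992 - (0.226254)) = 0.853268; f(x_2) = -0.007358

0.85327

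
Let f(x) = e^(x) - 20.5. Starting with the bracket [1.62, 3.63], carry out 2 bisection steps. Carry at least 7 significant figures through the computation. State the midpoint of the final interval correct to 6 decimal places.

f(1.620000) = -15.446910, f(3.630000) = 17.212817 (opposite signs)
step 1: m = 2.625000, f(m) = -6.695426 < 0 → root in [2.625000, 3.630000]
step 2: m = 3.127500, f(m) = 2.316866 > 0 → root in [2.625000, 3.127500]
Midpoint of [2.625000, 3.127500] = 2.876250

2.876250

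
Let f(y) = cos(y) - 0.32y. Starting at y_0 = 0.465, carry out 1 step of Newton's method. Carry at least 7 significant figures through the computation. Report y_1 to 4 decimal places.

1.4345

Newton update: y ← y − f(y)/f'(y).
f'(y) = -sin(y) - 0.32
y_0 = 0.465000: f = 0.745022, f' = -0.768423 → y_1 = 0.465000 - (0.745022)/(-0.768423) = 1.434546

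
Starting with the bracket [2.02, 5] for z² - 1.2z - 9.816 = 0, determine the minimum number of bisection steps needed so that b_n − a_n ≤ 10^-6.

Initial width b − a = 5 − 2.02 = 2.980000.
After n steps the width is (b−a)/2^n; need (b−a)/2^n ≤ 10^-6.
So n ≥ log₂(2.980000/10^-6) = log₂(2980000.0000) ≈ 21.5069.
Hence n = 22.

22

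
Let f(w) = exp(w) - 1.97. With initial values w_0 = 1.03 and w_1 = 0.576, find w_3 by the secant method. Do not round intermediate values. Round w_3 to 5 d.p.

Secant update: w_(k+1) = w_k − f(w_k)·(w_k − w_(k-1))/(f(w_k) − f(w_(k-1))).
f(w_0) = 0.831066, f(w_1) = -0.191091
w_2 = 0.576000 - (-0.191091)·(0.576000 - 1.030000)/(-0.191091 - (0.831066)) = 0.660875; f(w_2) = -0.033514
w_3 = 0.660875 - (-0.033514)·(0.660875 - 0.576000)/(-0.033514 - (-0.191091)) = 0.678926; f(w_3) = 0.001760

0.67893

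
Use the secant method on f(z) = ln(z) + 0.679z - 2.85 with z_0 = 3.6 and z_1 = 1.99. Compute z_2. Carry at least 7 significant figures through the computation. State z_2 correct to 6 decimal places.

2.764118

f(z_0) = 0.875334, f(z_1) = -0.810655
z_2 = 1.990000 - (-0.810655)·(1.990000 - 3.600000)/(-0.810655 - (0.875334)) = 2.764118; f(z_2) = 0.043558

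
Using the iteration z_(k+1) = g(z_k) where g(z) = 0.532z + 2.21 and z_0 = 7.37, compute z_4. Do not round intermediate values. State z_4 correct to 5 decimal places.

z_1 = g(7.370000) = 6.130840
z_2 = g(6.130840) = 5.471607
z_3 = g(5.471607) = 5.120895
z_4 = g(5.120895) = 4.934316

4.93432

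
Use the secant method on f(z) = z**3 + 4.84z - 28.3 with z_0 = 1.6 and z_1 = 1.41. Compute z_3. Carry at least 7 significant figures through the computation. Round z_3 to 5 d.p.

f(z_0) = -16.460000, f(z_1) = -18.672379
z_2 = 1.410000 - (-18.672379)·(1.410000 - 1.600000)/(-18.672379 - (-16.460000)) = 3.013591; f(z_2) = 13.654416
z_3 = 3.013591 - (13.654416)·(3.013591 - 1.410000)/(13.654416 - (-18.672379)) = 2.336255; f(z_3) = -4.241034

2.33626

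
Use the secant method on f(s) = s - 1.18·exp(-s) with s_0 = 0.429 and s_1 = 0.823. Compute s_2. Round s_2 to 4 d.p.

f(s_0) = -0.339369, f(s_1) = 0.304847
s_2 = 0.823000 - (0.304847)·(0.823000 - 0.429000)/(0.304847 - (-0.339369)) = 0.636557; f(s_2) = 0.012205

0.6366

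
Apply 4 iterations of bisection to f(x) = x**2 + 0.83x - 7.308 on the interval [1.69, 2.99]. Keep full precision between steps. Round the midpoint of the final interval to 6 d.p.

f(1.690000) = -3.049200, f(2.990000) = 4.113800 (opposite signs)
step 1: m = 2.340000, f(m) = 0.109800 > 0 → root in [1.690000, 2.340000]
step 2: m = 2.015000, f(m) = -1.575325 < 0 → root in [2.015000, 2.340000]
step 3: m = 2.177500, f(m) = -0.759169 < 0 → root in [2.177500, 2.340000]
step 4: m = 2.258750, f(m) = -0.331286 < 0 → root in [2.258750, 2.340000]
Midpoint of [2.258750, 2.340000] = 2.299375

2.299375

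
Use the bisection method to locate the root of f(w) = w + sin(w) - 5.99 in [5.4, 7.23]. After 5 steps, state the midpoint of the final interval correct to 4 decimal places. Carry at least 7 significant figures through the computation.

6.1148

f(5.400000) = -1.362764, f(7.230000) = 2.051559 (opposite signs)
step 1: m = 6.315000, f(m) = 0.356809 > 0 → root in [5.400000, 6.315000]
step 2: m = 5.857500, f(m) = -0.545445 < 0 → root in [5.857500, 6.315000]
step 3: m = 6.086250, f(m) = -0.099415 < 0 → root in [6.086250, 6.315000]
step 4: m = 6.200625, f(m) = 0.128158 > 0 → root in [6.086250, 6.200625]
step 5: m = 6.143438, f(m) = 0.014144 > 0 → root in [6.086250, 6.143438]
Midpoint of [6.086250, 6.143438] = 6.114844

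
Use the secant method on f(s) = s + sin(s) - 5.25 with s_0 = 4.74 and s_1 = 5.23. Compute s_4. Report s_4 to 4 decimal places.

5.7541

f(s_0) = -1.509619, f(s_1) = -0.889004
s_2 = 5.230000 - (-0.889004)·(5.230000 - 4.740000)/(-0.889004 - (-1.509619)) = 5.931903; f(s_2) = 0.337802
s_3 = 5.931903 - (0.337802)·(5.931903 - 5.230000)/(0.337802 - (-0.889004)) = 5.738634; f(s_3) = -0.029401
s_4 = 5.738634 - (-0.029401)·(5.738634 - 5.931903)/(-0.029401 - (0.337802)) = 5.754108; f(s_4) = -0.000629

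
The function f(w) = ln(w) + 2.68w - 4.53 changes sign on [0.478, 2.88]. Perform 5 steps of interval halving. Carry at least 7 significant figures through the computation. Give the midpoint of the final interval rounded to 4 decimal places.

1.5664

f(0.478000) = -3.987105, f(2.880000) = 4.246190 (opposite signs)
step 1: m = 1.679000, f(m) = 0.487918 > 0 → root in [0.478000, 1.679000]
step 2: m = 1.078500, f(m) = -1.564049 < 0 → root in [1.078500, 1.679000]
step 3: m = 1.378750, f(m) = -0.513773 < 0 → root in [1.378750, 1.679000]
step 4: m = 1.528875, f(m) = -0.008083 < 0 → root in [1.528875, 1.679000]
step 5: m = 1.603937, f(m) = 0.241014 > 0 → root in [1.528875, 1.603937]
Midpoint of [1.528875, 1.603937] = 1.566406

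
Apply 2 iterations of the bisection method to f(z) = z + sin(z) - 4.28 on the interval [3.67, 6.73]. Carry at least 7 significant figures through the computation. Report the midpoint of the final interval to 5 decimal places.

f(3.670000) = -1.114159, f(6.730000) = 2.882095 (opposite signs)
step 1: m = 5.200000, f(m) = 0.036545 > 0 → root in [3.670000, 5.200000]
step 2: m = 4.435000, f(m) = -0.806774 < 0 → root in [4.435000, 5.200000]
Midpoint of [4.435000, 5.200000] = 4.817500

4.81750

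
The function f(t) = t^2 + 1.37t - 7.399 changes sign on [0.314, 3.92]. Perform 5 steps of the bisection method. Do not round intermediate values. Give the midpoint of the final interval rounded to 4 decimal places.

f(0.314000) = -6.870224, f(3.920000) = 13.337800 (opposite signs)
step 1: m = 2.117000, f(m) = -0.017021 < 0 → root in [2.117000, 3.920000]
step 2: m = 3.018500, f(m) = 5.847687 > 0 → root in [2.117000, 3.018500]
step 3: m = 2.567750, f(m) = 2.712158 > 0 → root in [2.117000, 2.567750]
step 4: m = 2.342375, f(m) = 1.296774 > 0 → root in [2.117000, 2.342375]
step 5: m = 2.229687, f(m) = 0.627178 > 0 → root in [2.117000, 2.229687]
Midpoint of [2.117000, 2.229687] = 2.173344

2.1733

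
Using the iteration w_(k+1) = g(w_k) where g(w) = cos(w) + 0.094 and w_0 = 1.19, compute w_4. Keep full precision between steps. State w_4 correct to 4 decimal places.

w_1 = g(1.190000) = 0.465660
w_2 = g(0.465660) = 0.987525
w_3 = g(0.987525) = 0.644757
w_4 = g(0.644757) = 0.893246

0.8932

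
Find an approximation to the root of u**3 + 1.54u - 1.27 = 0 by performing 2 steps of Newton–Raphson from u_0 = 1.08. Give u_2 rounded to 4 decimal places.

f'(u) = 3u**2 + 1.54
u_0 = 1.080000: f = 1.652912, f' = 5.039200 → u_1 = 1.080000 - (1.652912)/(5.039200) = 0.751989
u_1 = 0.751989: f = 0.313304, f' = 3.236463 → u_2 = 0.751989 - (0.313304)/(3.236463) = 0.655185

0.6552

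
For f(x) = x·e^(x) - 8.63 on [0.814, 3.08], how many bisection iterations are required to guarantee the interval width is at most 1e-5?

Initial width b − a = 3.08 − 0.814 = 2.266000.
After n steps the width is (b−a)/2^n; need (b−a)/2^n ≤ 1e-5.
So n ≥ log₂(2.266000/1e-5) = log₂(226600.0000) ≈ 17.7898.
Hence n = 18.

18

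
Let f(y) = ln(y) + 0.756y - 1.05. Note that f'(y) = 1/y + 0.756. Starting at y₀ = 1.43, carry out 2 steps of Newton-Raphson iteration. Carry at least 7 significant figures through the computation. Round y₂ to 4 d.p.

1.1752

Newton update: y ← y − f(y)/f'(y).
y_0 = 1.430000: f = 0.388754, f' = 1.455301 → y_1 = 1.430000 - (0.388754)/(1.455301) = 1.162870
y_1 = 1.162870: f = -0.019979, f' = 1.615941 → y_2 = 1.162870 - (-0.019979)/(1.615941) = 1.175234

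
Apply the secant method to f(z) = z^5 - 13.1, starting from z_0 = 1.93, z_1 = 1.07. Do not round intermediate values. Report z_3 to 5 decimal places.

Secant update: z_(k+1) = z_k − f(z_k)·(z_k − z_(k-1))/(f(z_k) − f(z_(k-1))).
f(z_0) = 13.678518, f(z_1) = -11.697448
z_2 = 1.070000 - (-11.697448)·(1.070000 - 1.930000)/(-11.697448 - (13.678518)) = 1.466430; f(z_2) = -6.318788
z_3 = 1.466430 - (-6.318788)·(1.466430 - 1.070000)/(-6.318788 - (-11.697448)) = 1.932152; f(z_3) = 13.828168

1.93215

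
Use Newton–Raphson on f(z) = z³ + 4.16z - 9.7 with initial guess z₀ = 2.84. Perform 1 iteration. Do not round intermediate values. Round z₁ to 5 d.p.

f'(z) = 3z² + 4.16
z_0 = 2.840000: f = 25.020704, f' = 28.356800 → z_1 = 2.840000 - (25.020704)/(28.356800) = 1.957647

1.95765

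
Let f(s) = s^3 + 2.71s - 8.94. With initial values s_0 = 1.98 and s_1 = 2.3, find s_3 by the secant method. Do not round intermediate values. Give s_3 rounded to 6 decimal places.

Secant update: s_(k+1) = s_k − f(s_k)·(s_k − s_(k-1))/(f(s_k) − f(s_(k-1))).
f(s_0) = 4.188192, f(s_1) = 9.460000
s_2 = 2.300000 - (9.460000)·(2.300000 - 1.980000)/(9.460000 - (4.188192)) = 1.725776; f(s_2) = 0.876734
s_3 = 1.725776 - (0.876734)·(1.725776 - 2.300000)/(0.876734 - (9.460000)) = 1.667122; f(s_3) = 0.211325

1.667122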